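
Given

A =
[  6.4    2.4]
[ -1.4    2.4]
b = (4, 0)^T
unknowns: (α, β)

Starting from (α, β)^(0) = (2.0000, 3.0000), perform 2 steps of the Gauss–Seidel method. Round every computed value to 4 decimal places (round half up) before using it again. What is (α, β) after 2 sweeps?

(0.7344, 0.4284)

Iteration 1:
  α = (4 - (2.4)·3.0000) / (6.4) = -0.5000
  β = (0 - (-1.4)·-0.5000) / (2.4) = -0.2917
Iteration 2:
  α = (4 - (2.4)·-0.2917) / (6.4) = 0.7344
  β = (0 - (-1.4)·0.7344) / (2.4) = 0.4284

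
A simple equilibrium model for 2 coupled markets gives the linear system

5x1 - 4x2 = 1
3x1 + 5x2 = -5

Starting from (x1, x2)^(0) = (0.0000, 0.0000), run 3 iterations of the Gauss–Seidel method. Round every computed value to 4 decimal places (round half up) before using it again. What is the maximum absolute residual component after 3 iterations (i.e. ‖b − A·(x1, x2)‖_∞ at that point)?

1.0325

Iteration 1:
  x1 = (1 - (-4)·0.0000) / (5) = 0.2000
  x2 = (-5 - (3)·0.2000) / (5) = -1.1200
Iteration 2:
  x1 = (1 - (-4)·-1.1200) / (5) = -0.6960
  x2 = (-5 - (3)·-0.6960) / (5) = -0.5824
Iteration 3:
  x1 = (1 - (-4)·-0.5824) / (5) = -0.2659
  x2 = (-5 - (3)·-0.2659) / (5) = -0.8405
Residual b − A·x = (-1.0325, 0.0002); ∞-norm = 1.0325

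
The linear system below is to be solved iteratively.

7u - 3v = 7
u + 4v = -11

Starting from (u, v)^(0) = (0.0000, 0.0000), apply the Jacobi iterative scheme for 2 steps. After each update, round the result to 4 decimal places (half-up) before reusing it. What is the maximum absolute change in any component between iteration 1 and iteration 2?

1.1786

Iteration 1:
  u = (7 - (-3)·0.0000) / (7) = 1.0000
  v = (-11 - (1)·0.0000) / (4) = -2.7500
Iteration 2:
  u = (7 - (-3)·-2.7500) / (7) = -0.1786
  v = (-11 - (1)·1.0000) / (4) = -3.0000
Change: (-1.1786, -0.2500) → max |·| = 1.1786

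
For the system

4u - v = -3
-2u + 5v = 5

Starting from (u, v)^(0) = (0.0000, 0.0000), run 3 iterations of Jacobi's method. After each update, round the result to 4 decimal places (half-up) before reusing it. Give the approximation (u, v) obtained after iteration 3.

Iteration 1:
  u = (-3 - (-1)·0.0000) / (4) = -0.7500
  v = (5 - (-2)·0.0000) / (5) = 1.0000
Iteration 2:
  u = (-3 - (-1)·1.0000) / (4) = -0.5000
  v = (5 - (-2)·-0.7500) / (5) = 0.7000
Iteration 3:
  u = (-3 - (-1)·0.7000) / (4) = -0.5750
  v = (5 - (-2)·-0.5000) / (5) = 0.8000

(-0.5750, 0.8000)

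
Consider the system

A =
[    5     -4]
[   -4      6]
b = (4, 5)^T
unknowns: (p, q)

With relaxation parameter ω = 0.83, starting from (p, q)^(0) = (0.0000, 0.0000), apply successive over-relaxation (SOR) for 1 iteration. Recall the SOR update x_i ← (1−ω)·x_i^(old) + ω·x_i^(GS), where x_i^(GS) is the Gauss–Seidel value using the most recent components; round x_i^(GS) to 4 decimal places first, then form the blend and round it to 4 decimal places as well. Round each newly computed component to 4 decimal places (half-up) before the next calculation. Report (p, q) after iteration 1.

Iteration 1:
  p: GS value = (4 - (-4)·0.0000) / (5) = 0.8000;  p ← (1−ω)·0.0000 + ω·0.8000 = 0.6640
  q: GS value = (5 - (-4)·0.6640) / (6) = 1.2760;  q ← (1−ω)·0.0000 + ω·1.2760 = 1.0591

(0.6640, 1.0591)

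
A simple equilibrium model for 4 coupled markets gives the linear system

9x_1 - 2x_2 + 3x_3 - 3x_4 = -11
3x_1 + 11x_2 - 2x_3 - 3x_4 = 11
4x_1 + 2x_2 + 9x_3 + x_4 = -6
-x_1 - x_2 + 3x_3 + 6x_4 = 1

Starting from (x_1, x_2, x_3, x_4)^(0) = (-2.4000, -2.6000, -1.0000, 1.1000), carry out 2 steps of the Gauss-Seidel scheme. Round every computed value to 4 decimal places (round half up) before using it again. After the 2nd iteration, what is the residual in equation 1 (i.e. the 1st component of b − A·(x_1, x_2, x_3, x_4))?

0.2982

Iteration 1:
  x_1 = (-11 - (-2)·-2.6000 - (3)·-1.0000 - (-3)·1.1000) / (9) = -1.1000
  x_2 = (11 - (3)·-1.1000 - (-2)·-1.0000 - (-3)·1.1000) / (11) = 1.4182
  x_3 = (-6 - (4)·-1.1000 - (2)·1.4182 - (1)·1.1000) / (9) = -0.6152
  x_4 = (1 - (-1)·-1.1000 - (-1)·1.4182 - (3)·-0.6152) / (6) = 0.5273
Iteration 2:
  x_1 = (-11 - (-2)·1.4182 - (3)·-0.6152 - (-3)·0.5273) / (9) = -0.5262
  x_2 = (11 - (3)·-0.5262 - (-2)·-0.6152 - (-3)·0.5273) / (11) = 1.1755
  x_3 = (-6 - (4)·-0.5262 - (2)·1.1755 - (1)·0.5273) / (9) = -0.7526
  x_4 = (1 - (-1)·-0.5262 - (-1)·1.1755 - (3)·-0.7526) / (6) = 0.6512
Residual b − A·x = (0.2982, 0.0965, -0.1240, -0.0001)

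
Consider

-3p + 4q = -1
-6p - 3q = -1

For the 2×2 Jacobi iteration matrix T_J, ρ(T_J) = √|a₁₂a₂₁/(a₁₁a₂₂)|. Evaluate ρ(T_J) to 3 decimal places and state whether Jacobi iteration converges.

1.633

a₁₂a₂₁/(a₁₁a₂₂) = (4)·(-6) / ((-3)·(-3)) = -2.666667
ρ = √|-2.666667| = √2.666667 = 1.633
ρ > 1, so Jacobi diverges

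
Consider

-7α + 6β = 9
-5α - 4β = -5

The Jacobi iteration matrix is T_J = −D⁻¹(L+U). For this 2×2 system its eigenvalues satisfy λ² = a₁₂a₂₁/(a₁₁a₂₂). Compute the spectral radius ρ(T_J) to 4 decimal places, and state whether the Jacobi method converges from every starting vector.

a₁₂a₂₁/(a₁₁a₂₂) = (6)·(-5) / ((-7)·(-4)) = -1.071429
ρ = √|-1.071429| = √1.071429 = 1.0351
ρ > 1, so Jacobi diverges

1.0351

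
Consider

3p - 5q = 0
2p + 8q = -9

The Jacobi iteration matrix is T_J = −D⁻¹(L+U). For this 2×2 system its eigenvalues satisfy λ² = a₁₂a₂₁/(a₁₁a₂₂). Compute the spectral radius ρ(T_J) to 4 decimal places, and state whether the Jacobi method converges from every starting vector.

a₁₂a₂₁/(a₁₁a₂₂) = (-5)·(2) / ((3)·(8)) = -0.416667
ρ = √|-0.416667| = √0.416667 = 0.6455
ρ < 1, so Jacobi converges

0.6455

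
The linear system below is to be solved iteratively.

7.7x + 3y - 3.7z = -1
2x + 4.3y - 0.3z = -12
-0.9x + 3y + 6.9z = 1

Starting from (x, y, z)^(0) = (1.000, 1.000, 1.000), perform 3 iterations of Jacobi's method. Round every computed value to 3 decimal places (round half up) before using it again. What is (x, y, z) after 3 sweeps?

(1.688, -3.166, 1.490)

Iteration 1:
  x = (-1 - (3)·1.000 - (-3.7)·1.000) / (7.7) = -0.039
  y = (-12 - (2)·1.000 - (-0.3)·1.000) / (4.3) = -3.186
  z = (1 - (-0.9)·1.000 - (3)·1.000) / (6.9) = -0.159
Iteration 2:
  x = (-1 - (3)·-3.186 - (-3.7)·-0.159) / (7.7) = 1.035
  y = (-12 - (2)·-0.039 - (-0.3)·-0.159) / (4.3) = -2.784
  z = (1 - (-0.9)·-0.039 - (3)·-3.186) / (6.9) = 1.525
Iteration 3:
  x = (-1 - (3)·-2.784 - (-3.7)·1.525) / (7.7) = 1.688
  y = (-12 - (2)·1.035 - (-0.3)·1.525) / (4.3) = -3.166
  z = (1 - (-0.9)·1.035 - (3)·-2.784) / (6.9) = 1.490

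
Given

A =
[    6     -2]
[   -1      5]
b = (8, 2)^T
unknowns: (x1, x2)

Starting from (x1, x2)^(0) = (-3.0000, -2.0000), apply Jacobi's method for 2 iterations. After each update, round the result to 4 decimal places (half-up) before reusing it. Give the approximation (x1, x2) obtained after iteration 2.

(1.2667, 0.5333)

Iteration 1:
  x1 = (8 - (-2)·-2.0000) / (6) = 0.6667
  x2 = (2 - (-1)·-3.0000) / (5) = -0.2000
Iteration 2:
  x1 = (8 - (-2)·-0.2000) / (6) = 1.2667
  x2 = (2 - (-1)·0.6667) / (5) = 0.5333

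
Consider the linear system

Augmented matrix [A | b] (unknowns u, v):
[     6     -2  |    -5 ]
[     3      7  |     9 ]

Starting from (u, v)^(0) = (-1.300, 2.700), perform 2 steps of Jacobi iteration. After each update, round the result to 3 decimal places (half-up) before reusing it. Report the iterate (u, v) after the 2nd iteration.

(-0.219, 1.257)

Iteration 1:
  u = (-5 - (-2)·2.700) / (6) = 0.067
  v = (9 - (3)·-1.300) / (7) = 1.843
Iteration 2:
  u = (-5 - (-2)·1.843) / (6) = -0.219
  v = (9 - (3)·0.067) / (7) = 1.257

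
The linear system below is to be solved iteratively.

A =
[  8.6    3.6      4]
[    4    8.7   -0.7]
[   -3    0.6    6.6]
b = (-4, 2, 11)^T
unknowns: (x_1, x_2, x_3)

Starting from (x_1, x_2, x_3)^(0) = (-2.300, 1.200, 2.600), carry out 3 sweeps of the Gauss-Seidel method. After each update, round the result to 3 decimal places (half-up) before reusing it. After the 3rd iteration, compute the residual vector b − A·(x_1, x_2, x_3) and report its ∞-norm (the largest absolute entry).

0.123

Iteration 1:
  x_1 = (-4 - (3.6)·1.200 - (4)·2.600) / (8.6) = -2.177
  x_2 = (2 - (4)·-2.177 - (-0.7)·2.600) / (8.7) = 1.440
  x_3 = (11 - (-3)·-2.177 - (0.6)·1.440) / (6.6) = 0.546
Iteration 2:
  x_1 = (-4 - (3.6)·1.440 - (4)·0.546) / (8.6) = -1.322
  x_2 = (2 - (4)·-1.322 - (-0.7)·0.546) / (8.7) = 0.882
  x_3 = (11 - (-3)·-1.322 - (0.6)·0.882) / (6.6) = 0.986
Iteration 3:
  x_1 = (-4 - (3.6)·0.882 - (4)·0.986) / (8.6) = -1.293
  x_2 = (2 - (4)·-1.293 - (-0.7)·0.986) / (8.7) = 0.904
  x_3 = (11 - (-3)·-1.293 - (0.6)·0.904) / (6.6) = 0.997
Residual b − A·x = (-0.123, 0.005, -0.002); ∞-norm = 0.123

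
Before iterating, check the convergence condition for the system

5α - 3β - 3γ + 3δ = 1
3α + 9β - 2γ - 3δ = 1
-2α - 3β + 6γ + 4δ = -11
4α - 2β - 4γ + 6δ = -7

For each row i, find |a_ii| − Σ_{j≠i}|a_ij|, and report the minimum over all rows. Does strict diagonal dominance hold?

-4

row 1: |5| − (3+3+3) = -4
row 2: |9| − (3+2+3) = 1
row 3: |6| − (2+3+4) = -3
row 4: |6| − (4+2+4) = -4
minimum over rows = -4 → not strictly diagonally dominant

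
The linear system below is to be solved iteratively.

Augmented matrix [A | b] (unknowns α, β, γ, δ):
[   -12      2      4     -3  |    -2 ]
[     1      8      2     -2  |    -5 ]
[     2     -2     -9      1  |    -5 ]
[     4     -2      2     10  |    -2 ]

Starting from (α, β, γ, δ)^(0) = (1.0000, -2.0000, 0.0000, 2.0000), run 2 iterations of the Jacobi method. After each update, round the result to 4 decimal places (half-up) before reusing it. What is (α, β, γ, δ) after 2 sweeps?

(0.8565, -1.1528, 0.3518, -0.2722)

Iteration 1:
  α = (-2 - (2)·-2.0000 - (4)·0.0000 - (-3)·2.0000) / (-12) = -0.6667
  β = (-5 - (1)·1.0000 - (2)·0.0000 - (-2)·2.0000) / (8) = -0.2500
  γ = (-5 - (2)·1.0000 - (-2)·-2.0000 - (1)·2.0000) / (-9) = 1.4444
  δ = (-2 - (4)·1.0000 - (-2)·-2.0000 - (2)·0.0000) / (10) = -1.0000
Iteration 2:
  α = (-2 - (2)·-0.2500 - (4)·1.4444 - (-3)·-1.0000) / (-12) = 0.8565
  β = (-5 - (1)·-0.6667 - (2)·1.4444 - (-2)·-1.0000) / (8) = -1.1528
  γ = (-5 - (2)·-0.6667 - (-2)·-0.2500 - (1)·-1.0000) / (-9) = 0.3518
  δ = (-2 - (4)·-0.6667 - (-2)·-0.2500 - (2)·1.4444) / (10) = -0.2722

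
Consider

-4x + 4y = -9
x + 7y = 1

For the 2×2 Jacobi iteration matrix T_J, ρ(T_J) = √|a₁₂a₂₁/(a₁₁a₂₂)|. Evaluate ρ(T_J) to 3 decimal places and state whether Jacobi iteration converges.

a₁₂a₂₁/(a₁₁a₂₂) = (4)·(1) / ((-4)·(7)) = -0.142857
ρ = √|-0.142857| = √0.142857 = 0.378
ρ < 1, so Jacobi converges

0.378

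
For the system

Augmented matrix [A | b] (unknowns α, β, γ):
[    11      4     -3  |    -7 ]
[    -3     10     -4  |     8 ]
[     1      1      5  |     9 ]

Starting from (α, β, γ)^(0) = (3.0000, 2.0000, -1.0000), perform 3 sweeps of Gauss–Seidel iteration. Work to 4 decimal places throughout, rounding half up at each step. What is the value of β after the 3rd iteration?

1.1386

Iteration 1:
  α = (-7 - (4)·2.0000 - (-3)·-1.0000) / (11) = -1.6364
  β = (8 - (-3)·-1.6364 - (-4)·-1.0000) / (10) = -0.0909
  γ = (9 - (1)·-1.6364 - (1)·-0.0909) / (5) = 2.1455
Iteration 2:
  α = (-7 - (4)·-0.0909 - (-3)·2.1455) / (11) = -0.0182
  β = (8 - (-3)·-0.0182 - (-4)·2.1455) / (10) = 1.6527
  γ = (9 - (1)·-0.0182 - (1)·1.6527) / (5) = 1.4731
Iteration 3:
  α = (-7 - (4)·1.6527 - (-3)·1.4731) / (11) = -0.8356
  β = (8 - (-3)·-0.8356 - (-4)·1.4731) / (10) = 1.1386
  γ = (9 - (1)·-0.8356 - (1)·1.1386) / (5) = 1.7394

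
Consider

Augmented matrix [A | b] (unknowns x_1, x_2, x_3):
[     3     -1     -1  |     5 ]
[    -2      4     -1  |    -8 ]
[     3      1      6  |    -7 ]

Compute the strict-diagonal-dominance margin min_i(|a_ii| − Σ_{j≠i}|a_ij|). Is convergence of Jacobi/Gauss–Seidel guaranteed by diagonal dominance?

1

row 1: |3| − (1+1) = 1
row 2: |4| − (2+1) = 1
row 3: |6| − (3+1) = 2
minimum over rows = 1 → strictly diagonally dominant (convergence guaranteed)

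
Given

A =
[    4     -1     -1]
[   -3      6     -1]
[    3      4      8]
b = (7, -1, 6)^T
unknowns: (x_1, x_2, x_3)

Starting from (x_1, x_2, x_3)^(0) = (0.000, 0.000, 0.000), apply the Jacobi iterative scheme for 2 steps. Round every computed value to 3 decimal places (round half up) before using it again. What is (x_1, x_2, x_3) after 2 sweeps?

(1.896, 0.833, 0.177)

Iteration 1:
  x_1 = (7 - (-1)·0.000 - (-1)·0.000) / (4) = 1.750
  x_2 = (-1 - (-3)·0.000 - (-1)·0.000) / (6) = -0.167
  x_3 = (6 - (3)·0.000 - (4)·0.000) / (8) = 0.750
Iteration 2:
  x_1 = (7 - (-1)·-0.167 - (-1)·0.750) / (4) = 1.896
  x_2 = (-1 - (-3)·1.750 - (-1)·0.750) / (6) = 0.833
  x_3 = (6 - (3)·1.750 - (4)·-0.167) / (8) = 0.177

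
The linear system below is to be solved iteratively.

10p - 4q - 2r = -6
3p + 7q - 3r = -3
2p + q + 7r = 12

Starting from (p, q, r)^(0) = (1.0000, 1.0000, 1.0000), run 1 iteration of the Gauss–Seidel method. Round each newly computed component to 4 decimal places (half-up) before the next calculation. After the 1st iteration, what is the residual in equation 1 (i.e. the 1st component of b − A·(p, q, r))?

Iteration 1:
  p = (-6 - (-4)·1.0000 - (-2)·1.0000) / (10) = 0.0000
  q = (-3 - (3)·0.0000 - (-3)·1.0000) / (7) = 0.0000
  r = (12 - (2)·0.0000 - (1)·0.0000) / (7) = 1.7143
Residual b − A·x = (-2.5714, 2.1429, -0.0001)

-2.5714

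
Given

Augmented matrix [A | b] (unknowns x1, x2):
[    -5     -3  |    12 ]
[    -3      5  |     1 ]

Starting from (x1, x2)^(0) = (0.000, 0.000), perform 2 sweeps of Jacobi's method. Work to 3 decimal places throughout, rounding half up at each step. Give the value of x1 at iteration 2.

Iteration 1:
  x1 = (12 - (-3)·0.000) / (-5) = -2.400
  x2 = (1 - (-3)·0.000) / (5) = 0.200
Iteration 2:
  x1 = (12 - (-3)·0.200) / (-5) = -2.520
  x2 = (1 - (-3)·-2.400) / (5) = -1.240

-2.520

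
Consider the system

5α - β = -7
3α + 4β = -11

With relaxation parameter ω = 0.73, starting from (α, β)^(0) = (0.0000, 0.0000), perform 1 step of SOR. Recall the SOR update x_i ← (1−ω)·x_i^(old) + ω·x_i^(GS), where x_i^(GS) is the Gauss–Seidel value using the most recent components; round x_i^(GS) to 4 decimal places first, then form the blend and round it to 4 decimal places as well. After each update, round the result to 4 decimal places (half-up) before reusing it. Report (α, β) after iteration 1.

Iteration 1:
  α: GS value = (-7 - (-1)·0.0000) / (5) = -1.4000;  α ← (1−ω)·0.0000 + ω·-1.4000 = -1.0220
  β: GS value = (-11 - (3)·-1.0220) / (4) = -1.9835;  β ← (1−ω)·0.0000 + ω·-1.9835 = -1.4480

(-1.0220, -1.4480)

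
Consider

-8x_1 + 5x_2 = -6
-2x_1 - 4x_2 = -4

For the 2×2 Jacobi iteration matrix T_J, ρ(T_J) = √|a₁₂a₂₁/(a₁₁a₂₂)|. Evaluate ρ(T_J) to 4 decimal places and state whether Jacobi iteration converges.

a₁₂a₂₁/(a₁₁a₂₂) = (5)·(-2) / ((-8)·(-4)) = -0.312500
ρ = √|-0.312500| = √0.312500 = 0.5590
ρ < 1, so Jacobi converges

0.5590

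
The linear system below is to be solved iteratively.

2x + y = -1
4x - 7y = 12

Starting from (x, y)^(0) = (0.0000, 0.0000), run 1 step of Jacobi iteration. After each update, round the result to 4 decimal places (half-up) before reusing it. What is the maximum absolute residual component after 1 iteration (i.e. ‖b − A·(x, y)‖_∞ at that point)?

Iteration 1:
  x = (-1 - (1)·0.0000) / (2) = -0.5000
  y = (12 - (4)·0.0000) / (-7) = -1.7143
Residual b − A·x = (1.7143, 1.9999); ∞-norm = 1.9999

1.9999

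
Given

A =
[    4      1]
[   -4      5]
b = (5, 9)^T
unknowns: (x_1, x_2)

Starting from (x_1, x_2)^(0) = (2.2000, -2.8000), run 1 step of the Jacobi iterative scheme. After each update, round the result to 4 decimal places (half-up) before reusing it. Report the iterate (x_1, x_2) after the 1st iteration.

Iteration 1:
  x_1 = (5 - (1)·-2.8000) / (4) = 1.9500
  x_2 = (9 - (-4)·2.2000) / (5) = 3.5600

(1.9500, 3.5600)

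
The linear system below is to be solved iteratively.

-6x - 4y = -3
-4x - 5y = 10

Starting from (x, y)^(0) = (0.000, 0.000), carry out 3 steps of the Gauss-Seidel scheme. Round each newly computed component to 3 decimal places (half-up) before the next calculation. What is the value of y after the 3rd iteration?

-4.362

Iteration 1:
  x = (-3 - (-4)·0.000) / (-6) = 0.500
  y = (10 - (-4)·0.500) / (-5) = -2.400
Iteration 2:
  x = (-3 - (-4)·-2.400) / (-6) = 2.100
  y = (10 - (-4)·2.100) / (-5) = -3.680
Iteration 3:
  x = (-3 - (-4)·-3.680) / (-6) = 2.953
  y = (10 - (-4)·2.953) / (-5) = -4.362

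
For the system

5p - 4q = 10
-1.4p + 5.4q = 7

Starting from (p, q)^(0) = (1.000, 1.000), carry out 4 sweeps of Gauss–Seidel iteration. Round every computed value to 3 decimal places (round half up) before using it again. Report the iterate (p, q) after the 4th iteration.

(3.822, 2.287)

Iteration 1:
  p = (10 - (-4)·1.000) / (5) = 2.800
  q = (7 - (-1.4)·2.800) / (5.4) = 2.022
Iteration 2:
  p = (10 - (-4)·2.022) / (5) = 3.618
  q = (7 - (-1.4)·3.618) / (5.4) = 2.234
Iteration 3:
  p = (10 - (-4)·2.234) / (5) = 3.787
  q = (7 - (-1.4)·3.787) / (5.4) = 2.278
Iteration 4:
  p = (10 - (-4)·2.278) / (5) = 3.822
  q = (7 - (-1.4)·3.822) / (5.4) = 2.287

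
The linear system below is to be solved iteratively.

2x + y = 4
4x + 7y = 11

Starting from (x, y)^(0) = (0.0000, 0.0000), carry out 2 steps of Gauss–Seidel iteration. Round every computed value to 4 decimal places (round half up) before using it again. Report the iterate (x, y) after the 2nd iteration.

Iteration 1:
  x = (4 - (1)·0.0000) / (2) = 2.0000
  y = (11 - (4)·2.0000) / (7) = 0.4286
Iteration 2:
  x = (4 - (1)·0.4286) / (2) = 1.7857
  y = (11 - (4)·1.7857) / (7) = 0.5510

(1.7857, 0.5510)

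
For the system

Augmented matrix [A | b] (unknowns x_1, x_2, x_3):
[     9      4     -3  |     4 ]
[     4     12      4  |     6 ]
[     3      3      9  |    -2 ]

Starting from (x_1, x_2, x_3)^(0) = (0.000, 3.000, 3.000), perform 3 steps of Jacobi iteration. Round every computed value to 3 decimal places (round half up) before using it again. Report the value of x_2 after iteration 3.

0.445

Iteration 1:
  x_1 = (4 - (4)·3.000 - (-3)·3.000) / (9) = 0.111
  x_2 = (6 - (4)·0.000 - (4)·3.000) / (12) = -0.500
  x_3 = (-2 - (3)·0.000 - (3)·3.000) / (9) = -1.222
Iteration 2:
  x_1 = (4 - (4)·-0.500 - (-3)·-1.222) / (9) = 0.259
  x_2 = (6 - (4)·0.111 - (4)·-1.222) / (12) = 0.870
  x_3 = (-2 - (3)·0.111 - (3)·-0.500) / (9) = -0.093
Iteration 3:
  x_1 = (4 - (4)·0.870 - (-3)·-0.093) / (9) = 0.027
  x_2 = (6 - (4)·0.259 - (4)·-0.093) / (12) = 0.445
  x_3 = (-2 - (3)·0.259 - (3)·0.870) / (9) = -0.599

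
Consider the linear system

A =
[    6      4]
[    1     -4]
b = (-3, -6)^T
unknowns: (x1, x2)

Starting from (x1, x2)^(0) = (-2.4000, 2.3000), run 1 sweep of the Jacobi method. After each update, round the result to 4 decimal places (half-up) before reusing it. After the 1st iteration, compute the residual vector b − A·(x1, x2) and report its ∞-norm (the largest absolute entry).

5.5998

Iteration 1:
  x1 = (-3 - (4)·2.3000) / (6) = -2.0333
  x2 = (-6 - (1)·-2.4000) / (-4) = 0.9000
Residual b − A·x = (5.5998, -0.3667); ∞-norm = 5.5998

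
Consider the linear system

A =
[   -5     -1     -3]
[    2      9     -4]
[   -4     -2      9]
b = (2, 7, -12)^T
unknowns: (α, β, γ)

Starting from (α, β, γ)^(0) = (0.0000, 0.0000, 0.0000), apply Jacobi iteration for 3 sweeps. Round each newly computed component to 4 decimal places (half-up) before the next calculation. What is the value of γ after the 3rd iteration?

-1.1638

Iteration 1:
  α = (2 - (-1)·0.0000 - (-3)·0.0000) / (-5) = -0.4000
  β = (7 - (2)·0.0000 - (-4)·0.0000) / (9) = 0.7778
  γ = (-12 - (-4)·0.0000 - (-2)·0.0000) / (9) = -1.3333
Iteration 2:
  α = (2 - (-1)·0.7778 - (-3)·-1.3333) / (-5) = 0.2444
  β = (7 - (2)·-0.4000 - (-4)·-1.3333) / (9) = 0.2741
  γ = (-12 - (-4)·-0.4000 - (-2)·0.7778) / (9) = -1.3383
Iteration 3:
  α = (2 - (-1)·0.2741 - (-3)·-1.3383) / (-5) = 0.3482
  β = (7 - (2)·0.2444 - (-4)·-1.3383) / (9) = 0.1287
  γ = (-12 - (-4)·0.2444 - (-2)·0.2741) / (9) = -1.1638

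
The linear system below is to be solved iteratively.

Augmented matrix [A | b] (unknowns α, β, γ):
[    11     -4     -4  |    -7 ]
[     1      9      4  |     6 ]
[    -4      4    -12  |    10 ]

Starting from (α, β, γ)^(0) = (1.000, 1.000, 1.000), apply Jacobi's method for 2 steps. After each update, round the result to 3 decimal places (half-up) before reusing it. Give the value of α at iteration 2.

Iteration 1:
  α = (-7 - (-4)·1.000 - (-4)·1.000) / (11) = 0.091
  β = (6 - (1)·1.000 - (4)·1.000) / (9) = 0.111
  γ = (10 - (-4)·1.000 - (4)·1.000) / (-12) = -0.833
Iteration 2:
  α = (-7 - (-4)·0.111 - (-4)·-0.833) / (11) = -0.899
  β = (6 - (1)·0.091 - (4)·-0.833) / (9) = 1.027
  γ = (10 - (-4)·0.091 - (4)·0.111) / (-12) = -0.827

-0.899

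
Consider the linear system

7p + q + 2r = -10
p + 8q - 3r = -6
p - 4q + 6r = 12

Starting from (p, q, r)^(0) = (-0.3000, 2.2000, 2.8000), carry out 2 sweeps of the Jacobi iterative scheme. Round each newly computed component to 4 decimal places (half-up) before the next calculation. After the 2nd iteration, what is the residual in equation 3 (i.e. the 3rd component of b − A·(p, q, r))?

2.1352

Iteration 1:
  p = (-10 - (1)·2.2000 - (2)·2.8000) / (7) = -2.5429
  q = (-6 - (1)·-0.3000 - (-3)·2.8000) / (8) = 0.3375
  r = (12 - (1)·-0.3000 - (-4)·2.2000) / (6) = 3.5167
Iteration 2:
  p = (-10 - (1)·0.3375 - (2)·3.5167) / (7) = -2.4816
  q = (-6 - (1)·-2.5429 - (-3)·3.5167) / (8) = 0.8866
  r = (12 - (1)·-2.5429 - (-4)·0.3375) / (6) = 2.6488
Residual b − A·x = (1.1870, -2.6648, 2.1352)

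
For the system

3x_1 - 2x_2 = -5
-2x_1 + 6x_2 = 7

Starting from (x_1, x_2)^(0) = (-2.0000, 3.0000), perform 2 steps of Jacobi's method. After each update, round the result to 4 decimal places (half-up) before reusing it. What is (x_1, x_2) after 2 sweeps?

Iteration 1:
  x_1 = (-5 - (-2)·3.0000) / (3) = 0.3333
  x_2 = (7 - (-2)·-2.0000) / (6) = 0.5000
Iteration 2:
  x_1 = (-5 - (-2)·0.5000) / (3) = -1.3333
  x_2 = (7 - (-2)·0.3333) / (6) = 1.2778

(-1.3333, 1.2778)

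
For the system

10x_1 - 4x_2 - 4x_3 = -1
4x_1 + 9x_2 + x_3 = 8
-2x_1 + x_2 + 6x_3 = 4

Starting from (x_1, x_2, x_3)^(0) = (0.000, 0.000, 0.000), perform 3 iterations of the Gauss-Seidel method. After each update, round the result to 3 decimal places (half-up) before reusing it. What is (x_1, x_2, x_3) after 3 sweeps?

Iteration 1:
  x_1 = (-1 - (-4)·0.000 - (-4)·0.000) / (10) = -0.100
  x_2 = (8 - (4)·-0.100 - (1)·0.000) / (9) = 0.933
  x_3 = (4 - (-2)·-0.100 - (1)·0.933) / (6) = 0.478
Iteration 2:
  x_1 = (-1 - (-4)·0.933 - (-4)·0.478) / (10) = 0.464
  x_2 = (8 - (4)·0.464 - (1)·0.478) / (9) = 0.630
  x_3 = (4 - (-2)·0.464 - (1)·0.630) / (6) = 0.716
Iteration 3:
  x_1 = (-1 - (-4)·0.630 - (-4)·0.716) / (10) = 0.438
  x_2 = (8 - (4)·0.438 - (1)·0.716) / (9) = 0.615
  x_3 = (4 - (-2)·0.438 - (1)·0.615) / (6) = 0.710

(0.438, 0.615, 0.710)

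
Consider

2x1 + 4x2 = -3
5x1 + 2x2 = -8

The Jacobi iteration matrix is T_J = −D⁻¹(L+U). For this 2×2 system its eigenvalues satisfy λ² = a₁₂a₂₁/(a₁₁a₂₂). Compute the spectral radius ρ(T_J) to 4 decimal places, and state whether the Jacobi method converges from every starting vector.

2.2361

a₁₂a₂₁/(a₁₁a₂₂) = (4)·(5) / ((2)·(2)) = 5.000000
ρ = √|5.000000| = √5.000000 = 2.2361
ρ > 1, so Jacobi diverges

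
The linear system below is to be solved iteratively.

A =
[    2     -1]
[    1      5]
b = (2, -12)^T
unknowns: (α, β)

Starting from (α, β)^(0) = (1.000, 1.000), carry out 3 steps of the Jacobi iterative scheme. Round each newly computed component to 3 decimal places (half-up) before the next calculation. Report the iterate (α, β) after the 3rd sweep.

(-0.350, -2.340)

Iteration 1:
  α = (2 - (-1)·1.000) / (2) = 1.500
  β = (-12 - (1)·1.000) / (5) = -2.600
Iteration 2:
  α = (2 - (-1)·-2.600) / (2) = -0.300
  β = (-12 - (1)·1.500) / (5) = -2.700
Iteration 3:
  α = (2 - (-1)·-2.700) / (2) = -0.350
  β = (-12 - (1)·-0.300) / (5) = -2.340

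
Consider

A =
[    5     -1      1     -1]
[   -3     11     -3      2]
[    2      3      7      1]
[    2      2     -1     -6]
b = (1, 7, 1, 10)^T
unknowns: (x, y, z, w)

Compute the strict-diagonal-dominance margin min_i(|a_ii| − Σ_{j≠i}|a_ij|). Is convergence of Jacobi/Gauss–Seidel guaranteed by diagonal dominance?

row 1: |5| − (1+1+1) = 2
row 2: |11| − (3+3+2) = 3
row 3: |7| − (2+3+1) = 1
row 4: |-6| − (2+2+1) = 1
minimum over rows = 1 → strictly diagonally dominant (convergence guaranteed)

1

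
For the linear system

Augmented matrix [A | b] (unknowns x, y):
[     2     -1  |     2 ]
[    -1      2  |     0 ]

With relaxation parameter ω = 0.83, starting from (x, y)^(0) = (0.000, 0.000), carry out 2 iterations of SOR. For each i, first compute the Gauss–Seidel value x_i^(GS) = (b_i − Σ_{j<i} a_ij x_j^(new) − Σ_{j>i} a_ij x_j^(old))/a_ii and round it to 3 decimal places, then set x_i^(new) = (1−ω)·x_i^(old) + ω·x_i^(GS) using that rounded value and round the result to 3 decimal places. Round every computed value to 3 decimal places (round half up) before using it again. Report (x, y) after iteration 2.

Iteration 1:
  x: GS value = (2 - (-1)·0.000) / (2) = 1.000;  x ← (1−ω)·0.000 + ω·1.000 = 0.830
  y: GS value = (0 - (-1)·0.830) / (2) = 0.415;  y ← (1−ω)·0.000 + ω·0.415 = 0.344
Iteration 2:
  x: GS value = (2 - (-1)·0.344) / (2) = 1.172;  x ← (1−ω)·0.830 + ω·1.172 = 1.114
  y: GS value = (0 - (-1)·1.114) / (2) = 0.557;  y ← (1−ω)·0.344 + ω·0.557 = 0.521

(1.114, 0.521)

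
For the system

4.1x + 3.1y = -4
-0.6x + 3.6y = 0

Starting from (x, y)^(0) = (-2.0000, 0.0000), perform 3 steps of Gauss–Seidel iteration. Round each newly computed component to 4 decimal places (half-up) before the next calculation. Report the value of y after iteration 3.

-0.1447

Iteration 1:
  x = (-4 - (3.1)·0.0000) / (4.1) = -0.9756
  y = (0 - (-0.6)·-0.9756) / (3.6) = -0.1626
Iteration 2:
  x = (-4 - (3.1)·-0.1626) / (4.1) = -0.8527
  y = (0 - (-0.6)·-0.8527) / (3.6) = -0.1421
Iteration 3:
  x = (-4 - (3.1)·-0.1421) / (4.1) = -0.8682
  y = (0 - (-0.6)·-0.8682) / (3.6) = -0.1447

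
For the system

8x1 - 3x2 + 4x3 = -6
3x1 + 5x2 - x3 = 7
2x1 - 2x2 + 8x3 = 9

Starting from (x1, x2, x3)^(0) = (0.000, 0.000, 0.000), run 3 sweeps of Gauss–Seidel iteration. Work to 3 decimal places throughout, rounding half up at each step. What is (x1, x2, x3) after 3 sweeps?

Iteration 1:
  x1 = (-6 - (-3)·0.000 - (4)·0.000) / (8) = -0.750
  x2 = (7 - (3)·-0.750 - (-1)·0.000) / (5) = 1.850
  x3 = (9 - (2)·-0.750 - (-2)·1.850) / (8) = 1.775
Iteration 2:
  x1 = (-6 - (-3)·1.850 - (4)·1.775) / (8) = -0.944
  x2 = (7 - (3)·-0.944 - (-1)·1.775) / (5) = 2.321
  x3 = (9 - (2)·-0.944 - (-2)·2.321) / (8) = 1.941
Iteration 3:
  x1 = (-6 - (-3)·2.321 - (4)·1.941) / (8) = -0.850
  x2 = (7 - (3)·-0.850 - (-1)·1.941) / (5) = 2.298
  x3 = (9 - (2)·-0.850 - (-2)·2.298) / (8) = 1.912

(-0.850, 2.298, 1.912)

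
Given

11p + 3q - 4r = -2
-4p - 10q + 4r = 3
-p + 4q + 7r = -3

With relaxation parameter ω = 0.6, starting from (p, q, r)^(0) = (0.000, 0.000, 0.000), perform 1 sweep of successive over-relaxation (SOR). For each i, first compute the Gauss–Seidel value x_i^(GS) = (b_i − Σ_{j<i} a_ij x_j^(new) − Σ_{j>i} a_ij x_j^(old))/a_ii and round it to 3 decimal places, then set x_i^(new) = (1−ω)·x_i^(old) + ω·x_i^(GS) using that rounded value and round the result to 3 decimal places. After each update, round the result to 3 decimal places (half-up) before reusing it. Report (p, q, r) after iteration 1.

(-0.109, -0.154, -0.214)

Iteration 1:
  p: GS value = (-2 - (3)·0.000 - (-4)·0.000) / (11) = -0.182;  p ← (1−ω)·0.000 + ω·-0.182 = -0.109
  q: GS value = (3 - (-4)·-0.109 - (4)·0.000) / (-10) = -0.256;  q ← (1−ω)·0.000 + ω·-0.256 = -0.154
  r: GS value = (-3 - (-1)·-0.109 - (4)·-0.154) / (7) = -0.356;  r ← (1−ω)·0.000 + ω·-0.356 = -0.214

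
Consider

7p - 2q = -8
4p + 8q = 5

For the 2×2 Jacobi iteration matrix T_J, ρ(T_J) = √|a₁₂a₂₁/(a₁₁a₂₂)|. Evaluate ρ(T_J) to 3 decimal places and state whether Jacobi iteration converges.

a₁₂a₂₁/(a₁₁a₂₂) = (-2)·(4) / ((7)·(8)) = -0.142857
ρ = √|-0.142857| = √0.142857 = 0.378
ρ < 1, so Jacobi converges

0.378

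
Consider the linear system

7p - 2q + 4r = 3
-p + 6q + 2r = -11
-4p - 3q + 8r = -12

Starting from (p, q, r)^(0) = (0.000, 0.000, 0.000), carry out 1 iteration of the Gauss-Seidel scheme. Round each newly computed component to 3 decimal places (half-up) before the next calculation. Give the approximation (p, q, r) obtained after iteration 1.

(0.429, -1.762, -1.946)

Iteration 1:
  p = (3 - (-2)·0.000 - (4)·0.000) / (7) = 0.429
  q = (-11 - (-1)·0.429 - (2)·0.000) / (6) = -1.762
  r = (-12 - (-4)·0.429 - (-3)·-1.762) / (8) = -1.946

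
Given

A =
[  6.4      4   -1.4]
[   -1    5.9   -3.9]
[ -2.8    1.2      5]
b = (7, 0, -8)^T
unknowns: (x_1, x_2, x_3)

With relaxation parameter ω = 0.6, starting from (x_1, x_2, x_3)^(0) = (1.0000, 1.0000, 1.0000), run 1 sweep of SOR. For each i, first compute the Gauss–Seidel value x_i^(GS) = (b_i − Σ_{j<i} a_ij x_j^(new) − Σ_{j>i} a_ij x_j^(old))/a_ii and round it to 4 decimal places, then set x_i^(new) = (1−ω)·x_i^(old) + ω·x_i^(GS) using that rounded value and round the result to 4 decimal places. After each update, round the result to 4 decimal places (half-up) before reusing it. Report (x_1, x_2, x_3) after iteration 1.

Iteration 1:
  x_1: GS value = (7 - (4)·1.0000 - (-1.4)·1.0000) / (6.4) = 0.6875;  x_1 ← (1−ω)·1.0000 + ω·0.6875 = 0.8125
  x_2: GS value = (0 - (-1)·0.8125 - (-3.9)·1.0000) / (5.9) = 0.7987;  x_2 ← (1−ω)·1.0000 + ω·0.7987 = 0.8792
  x_3: GS value = (-8 - (-2.8)·0.8125 - (1.2)·0.8792) / (5) = -1.3560;  x_3 ← (1−ω)·1.0000 + ω·-1.3560 = -0.4136

(0.8125, 0.8792, -0.4136)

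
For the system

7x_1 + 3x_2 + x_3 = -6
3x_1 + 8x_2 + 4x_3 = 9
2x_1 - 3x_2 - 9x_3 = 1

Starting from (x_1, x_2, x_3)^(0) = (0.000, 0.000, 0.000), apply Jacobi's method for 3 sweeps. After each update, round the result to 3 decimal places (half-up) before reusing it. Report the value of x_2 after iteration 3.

1.960

Iteration 1:
  x_1 = (-6 - (3)·0.000 - (1)·0.000) / (7) = -0.857
  x_2 = (9 - (3)·0.000 - (4)·0.000) / (8) = 1.125
  x_3 = (1 - (2)·0.000 - (-3)·0.000) / (-9) = -0.111
Iteration 2:
  x_1 = (-6 - (3)·1.125 - (1)·-0.111) / (7) = -1.323
  x_2 = (9 - (3)·-0.857 - (4)·-0.111) / (8) = 1.502
  x_3 = (1 - (2)·-0.857 - (-3)·1.125) / (-9) = -0.677
Iteration 3:
  x_1 = (-6 - (3)·1.502 - (1)·-0.677) / (7) = -1.404
  x_2 = (9 - (3)·-1.323 - (4)·-0.677) / (8) = 1.960
  x_3 = (1 - (2)·-1.323 - (-3)·1.502) / (-9) = -0.906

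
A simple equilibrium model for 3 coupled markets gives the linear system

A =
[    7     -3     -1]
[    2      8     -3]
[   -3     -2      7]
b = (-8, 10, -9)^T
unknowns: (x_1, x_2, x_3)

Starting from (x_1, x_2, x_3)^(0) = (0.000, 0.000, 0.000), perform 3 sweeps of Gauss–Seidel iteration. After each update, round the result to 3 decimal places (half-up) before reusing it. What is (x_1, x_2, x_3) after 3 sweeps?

Iteration 1:
  x_1 = (-8 - (-3)·0.000 - (-1)·0.000) / (7) = -1.143
  x_2 = (10 - (2)·-1.143 - (-3)·0.000) / (8) = 1.536
  x_3 = (-9 - (-3)·-1.143 - (-2)·1.536) / (7) = -1.337
Iteration 2:
  x_1 = (-8 - (-3)·1.536 - (-1)·-1.337) / (7) = -0.676
  x_2 = (10 - (2)·-0.676 - (-3)·-1.337) / (8) = 0.918
  x_3 = (-9 - (-3)·-0.676 - (-2)·0.918) / (7) = -1.313
Iteration 3:
  x_1 = (-8 - (-3)·0.918 - (-1)·-1.313) / (7) = -0.937
  x_2 = (10 - (2)·-0.937 - (-3)·-1.313) / (8) = 0.992
  x_3 = (-9 - (-3)·-0.937 - (-2)·0.992) / (7) = -1.404

(-0.937, 0.992, -1.404)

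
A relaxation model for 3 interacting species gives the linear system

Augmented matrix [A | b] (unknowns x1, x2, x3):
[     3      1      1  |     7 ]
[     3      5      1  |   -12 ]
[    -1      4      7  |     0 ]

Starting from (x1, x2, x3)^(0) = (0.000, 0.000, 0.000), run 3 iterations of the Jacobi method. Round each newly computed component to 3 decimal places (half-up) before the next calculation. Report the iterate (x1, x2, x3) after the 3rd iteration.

Iteration 1:
  x1 = (7 - (1)·0.000 - (1)·0.000) / (3) = 2.333
  x2 = (-12 - (3)·0.000 - (1)·0.000) / (5) = -2.400
  x3 = (0 - (-1)·0.000 - (4)·0.000) / (7) = 0.000
Iteration 2:
  x1 = (7 - (1)·-2.400 - (1)·0.000) / (3) = 3.133
  x2 = (-12 - (3)·2.333 - (1)·0.000) / (5) = -3.800
  x3 = (0 - (-1)·2.333 - (4)·-2.400) / (7) = 1.705
Iteration 3:
  x1 = (7 - (1)·-3.800 - (1)·1.705) / (3) = 3.032
  x2 = (-12 - (3)·3.133 - (1)·1.705) / (5) = -4.621
  x3 = (0 - (-1)·3.133 - (4)·-3.800) / (7) = 2.619

(3.032, -4.621, 2.619)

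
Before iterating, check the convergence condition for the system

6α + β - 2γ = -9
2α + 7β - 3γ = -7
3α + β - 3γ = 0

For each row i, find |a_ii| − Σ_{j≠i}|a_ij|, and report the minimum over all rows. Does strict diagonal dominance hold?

-1

row 1: |6| − (1+2) = 3
row 2: |7| − (2+3) = 2
row 3: |-3| − (3+1) = -1
minimum over rows = -1 → not strictly diagonally dominant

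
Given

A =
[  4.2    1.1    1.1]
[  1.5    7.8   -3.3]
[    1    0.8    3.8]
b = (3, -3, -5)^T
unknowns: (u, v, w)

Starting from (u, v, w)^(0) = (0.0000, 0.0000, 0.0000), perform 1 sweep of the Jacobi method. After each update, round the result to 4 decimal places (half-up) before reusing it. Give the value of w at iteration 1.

Iteration 1:
  u = (3 - (1.1)·0.0000 - (1.1)·0.0000) / (4.2) = 0.7143
  v = (-3 - (1.5)·0.0000 - (-3.3)·0.0000) / (7.8) = -0.3846
  w = (-5 - (1)·0.0000 - (0.8)·0.0000) / (3.8) = -1.3158

-1.3158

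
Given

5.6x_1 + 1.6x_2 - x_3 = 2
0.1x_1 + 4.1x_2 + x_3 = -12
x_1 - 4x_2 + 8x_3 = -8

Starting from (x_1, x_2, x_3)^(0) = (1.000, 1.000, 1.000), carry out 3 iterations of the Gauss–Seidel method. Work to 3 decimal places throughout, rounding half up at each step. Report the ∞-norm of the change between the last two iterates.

Iteration 1:
  x_1 = (2 - (1.6)·1.000 - (-1)·1.000) / (5.6) = 0.250
  x_2 = (-12 - (0.1)·0.250 - (1)·1.000) / (4.1) = -3.177
  x_3 = (-8 - (1)·0.250 - (-4)·-3.177) / (8) = -2.620
Iteration 2:
  x_1 = (2 - (1.6)·-3.177 - (-1)·-2.620) / (5.6) = 0.797
  x_2 = (-12 - (0.1)·0.797 - (1)·-2.620) / (4.1) = -2.307
  x_3 = (-8 - (1)·0.797 - (-4)·-2.307) / (8) = -2.253
Iteration 3:
  x_1 = (2 - (1.6)·-2.307 - (-1)·-2.253) / (5.6) = 0.614
  x_2 = (-12 - (0.1)·0.614 - (1)·-2.253) / (4.1) = -2.392
  x_3 = (-8 - (1)·0.614 - (-4)·-2.392) / (8) = -2.273
Change: (-0.183, -0.085, -0.020) → max |·| = 0.183

0.183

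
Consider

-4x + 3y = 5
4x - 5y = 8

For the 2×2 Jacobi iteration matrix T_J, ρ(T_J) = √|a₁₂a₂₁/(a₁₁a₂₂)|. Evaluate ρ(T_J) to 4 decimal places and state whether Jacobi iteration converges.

a₁₂a₂₁/(a₁₁a₂₂) = (3)·(4) / ((-4)·(-5)) = 0.600000
ρ = √|0.600000| = √0.600000 = 0.7746
ρ < 1, so Jacobi converges

0.7746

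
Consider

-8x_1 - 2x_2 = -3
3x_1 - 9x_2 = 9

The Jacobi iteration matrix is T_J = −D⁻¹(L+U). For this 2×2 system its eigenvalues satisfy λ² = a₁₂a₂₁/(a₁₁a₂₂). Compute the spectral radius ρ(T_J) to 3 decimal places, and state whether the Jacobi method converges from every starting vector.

a₁₂a₂₁/(a₁₁a₂₂) = (-2)·(3) / ((-8)·(-9)) = -0.083333
ρ = √|-0.083333| = √0.083333 = 0.289
ρ < 1, so Jacobi converges

0.289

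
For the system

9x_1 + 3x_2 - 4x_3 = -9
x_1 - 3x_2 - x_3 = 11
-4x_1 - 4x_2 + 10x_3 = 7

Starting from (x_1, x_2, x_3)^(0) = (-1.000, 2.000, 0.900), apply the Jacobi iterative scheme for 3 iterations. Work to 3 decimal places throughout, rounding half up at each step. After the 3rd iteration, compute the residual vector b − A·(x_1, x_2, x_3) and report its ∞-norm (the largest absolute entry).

Iteration 1:
  x_1 = (-9 - (3)·2.000 - (-4)·0.900) / (9) = -1.267
  x_2 = (11 - (1)·-1.000 - (-1)·0.900) / (-3) = -4.300
  x_3 = (7 - (-4)·-1.000 - (-4)·2.000) / (10) = 1.100
Iteration 2:
  x_1 = (-9 - (3)·-4.300 - (-4)·1.100) / (9) = 0.922
  x_2 = (11 - (1)·-1.267 - (-1)·1.100) / (-3) = -4.456
  x_3 = (7 - (-4)·-1.267 - (-4)·-4.300) / (10) = -1.527
Iteration 3:
  x_1 = (-9 - (3)·-4.456 - (-4)·-1.527) / (9) = -0.193
  x_2 = (11 - (1)·0.922 - (-1)·-1.527) / (-3) = -2.850
  x_3 = (7 - (-4)·0.922 - (-4)·-4.456) / (10) = -0.714
Residual b − A·x = (-1.569, 1.929, 1.968); ∞-norm = 1.968

1.968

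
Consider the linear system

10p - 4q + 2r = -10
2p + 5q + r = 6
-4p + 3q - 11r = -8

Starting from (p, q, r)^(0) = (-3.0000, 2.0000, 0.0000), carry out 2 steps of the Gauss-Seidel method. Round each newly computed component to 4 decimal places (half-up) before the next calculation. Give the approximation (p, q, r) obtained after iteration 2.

(-0.7178, 1.2573, 1.3312)

Iteration 1:
  p = (-10 - (-4)·2.0000 - (2)·0.0000) / (10) = -0.2000
  q = (6 - (2)·-0.2000 - (1)·0.0000) / (5) = 1.2800
  r = (-8 - (-4)·-0.2000 - (3)·1.2800) / (-11) = 1.1491
Iteration 2:
  p = (-10 - (-4)·1.2800 - (2)·1.1491) / (10) = -0.7178
  q = (6 - (2)·-0.7178 - (1)·1.1491) / (5) = 1.2573
  r = (-8 - (-4)·-0.7178 - (3)·1.2573) / (-11) = 1.3312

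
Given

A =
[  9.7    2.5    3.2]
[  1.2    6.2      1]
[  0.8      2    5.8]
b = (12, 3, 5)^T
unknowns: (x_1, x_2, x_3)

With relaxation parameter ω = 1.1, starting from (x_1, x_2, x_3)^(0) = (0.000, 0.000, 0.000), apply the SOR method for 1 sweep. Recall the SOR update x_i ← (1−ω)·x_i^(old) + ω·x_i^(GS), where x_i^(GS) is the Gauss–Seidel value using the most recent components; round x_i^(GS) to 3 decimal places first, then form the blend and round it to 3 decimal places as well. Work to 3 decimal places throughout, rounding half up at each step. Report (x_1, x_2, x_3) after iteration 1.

(1.361, 0.242, 0.650)

Iteration 1:
  x_1: GS value = (12 - (2.5)·0.000 - (3.2)·0.000) / (9.7) = 1.237;  x_1 ← (1−ω)·0.000 + ω·1.237 = 1.361
  x_2: GS value = (3 - (1.2)·1.361 - (1)·0.000) / (6.2) = 0.220;  x_2 ← (1−ω)·0.000 + ω·0.220 = 0.242
  x_3: GS value = (5 - (0.8)·1.361 - (2)·0.242) / (5.8) = 0.591;  x_3 ← (1−ω)·0.000 + ω·0.591 = 0.650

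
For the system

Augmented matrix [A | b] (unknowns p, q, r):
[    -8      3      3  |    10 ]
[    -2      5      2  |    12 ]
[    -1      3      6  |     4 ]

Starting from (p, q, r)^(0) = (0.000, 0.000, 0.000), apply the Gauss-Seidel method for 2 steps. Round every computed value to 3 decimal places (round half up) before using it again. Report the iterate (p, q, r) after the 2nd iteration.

Iteration 1:
  p = (10 - (3)·0.000 - (3)·0.000) / (-8) = -1.250
  q = (12 - (-2)·-1.250 - (2)·0.000) / (5) = 1.900
  r = (4 - (-1)·-1.250 - (3)·1.900) / (6) = -0.492
Iteration 2:
  p = (10 - (3)·1.900 - (3)·-0.492) / (-8) = -0.722
  q = (12 - (-2)·-0.722 - (2)·-0.492) / (5) = 2.308
  r = (4 - (-1)·-0.722 - (3)·2.308) / (6) = -0.608

(-0.722, 2.308, -0.608)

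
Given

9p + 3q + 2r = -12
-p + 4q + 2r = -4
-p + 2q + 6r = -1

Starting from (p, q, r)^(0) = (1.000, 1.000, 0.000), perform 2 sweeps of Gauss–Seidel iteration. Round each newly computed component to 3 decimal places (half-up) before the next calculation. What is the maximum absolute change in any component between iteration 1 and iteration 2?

Iteration 1:
  p = (-12 - (3)·1.000 - (2)·0.000) / (9) = -1.667
  q = (-4 - (-1)·-1.667 - (2)·0.000) / (4) = -1.417
  r = (-1 - (-1)·-1.667 - (2)·-1.417) / (6) = 0.028
Iteration 2:
  p = (-12 - (3)·-1.417 - (2)·0.028) / (9) = -0.867
  q = (-4 - (-1)·-0.867 - (2)·0.028) / (4) = -1.231
  r = (-1 - (-1)·-0.867 - (2)·-1.231) / (6) = 0.099
Change: (0.800, 0.186, 0.071) → max |·| = 0.800

0.800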